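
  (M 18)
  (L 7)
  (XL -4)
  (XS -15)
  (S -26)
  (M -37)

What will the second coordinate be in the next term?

-48

Second coordinate goes 18, 7, -4, -15, -26, -37 → -48 (−11 each step).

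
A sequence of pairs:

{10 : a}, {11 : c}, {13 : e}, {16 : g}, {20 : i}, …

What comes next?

First coordinate — differences are 1, 2, 3, … (increasing by 1 each time): 10, 11, 13, 16, 20 → 25.
Letter: a, c, e, g, i → k (letters move forward 2 places in the alphabet).
Combining the parts gives {25 : k}.

{25 : k}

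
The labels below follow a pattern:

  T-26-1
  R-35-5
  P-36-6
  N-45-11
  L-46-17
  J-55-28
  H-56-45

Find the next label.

F-65-73

Letter: letters move back 2 places in the alphabet, so T, R, P, N, L, J, H → F.
For the second component, alternating steps +9, +1, +9, +1, …: 26, 35, 36, 45, 46, 55, 56 → 65.
Third component: each term is the sum of the two before it; 1, 5, 6, 11, 17, 28, 45 → 73.
So the next label is F-65-73.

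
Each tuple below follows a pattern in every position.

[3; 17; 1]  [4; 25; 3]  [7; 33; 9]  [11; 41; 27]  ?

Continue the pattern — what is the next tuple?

First part — each term is the sum of the two before it: 3, 4, 7, 11 → 18.
Second part: +8 each step; 17, 25, 33, 41 → 49.
Third part: 1, 3, 9, 27 → 81 (×3 each step).
So the next tuple is [18; 49; 81].

[18; 49; 81]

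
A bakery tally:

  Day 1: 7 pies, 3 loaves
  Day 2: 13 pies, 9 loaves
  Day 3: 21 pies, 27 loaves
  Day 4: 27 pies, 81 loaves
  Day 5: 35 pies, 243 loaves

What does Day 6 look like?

For the pies, alternating steps +6, +8, +6, +8, …: 7, 13, 21, 27, 35 → 41.
For the loaves, ×3 each step: 3, 9, 27, 81, 243 → 729.
Putting it together: 41 pies, 729 loaves.

41 pies, 729 loaves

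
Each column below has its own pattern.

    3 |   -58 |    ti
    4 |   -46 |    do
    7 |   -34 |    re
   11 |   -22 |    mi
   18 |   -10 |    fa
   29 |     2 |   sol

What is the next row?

For the first component, each term is the sum of the two before it: 3, 4, 7, 11, 18, 29 → 47.
For the second component, +12 each step: -58, -46, -34, -22, -10, 2 → 14.
Note: runs through the solfège scale do→ti; ti, do, re, mi, fa, sol → la.
So the next row is 47  14  la.

47  14  la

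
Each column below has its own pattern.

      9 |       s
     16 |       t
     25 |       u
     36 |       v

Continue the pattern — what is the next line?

49  w

First component: perfect squares: 3², 4², 5², …; 9, 16, 25, 36 → 49.
Letter: letters move forward 1 place in the alphabet; s, t, u, v → w.
Putting it together: 49  w.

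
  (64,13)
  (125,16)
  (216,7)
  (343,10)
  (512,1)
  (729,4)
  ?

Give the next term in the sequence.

(1000,-5)

First part: perfect cubes: 4³, 5³, 6³, …, so 64, 125, 216, 343, 512, 729 → 1000.
Second part goes 13, 16, 7, 10, 1, 4 → -5 (alternating steps +3, −9, +3, −9, …).
Putting it together: (1000,-5).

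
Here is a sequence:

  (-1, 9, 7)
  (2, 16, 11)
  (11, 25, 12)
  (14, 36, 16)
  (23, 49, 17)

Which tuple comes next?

First slot: alternating steps +3, +9, +3, +9, …; -1, 2, 11, 14, 23 → 26.
For the second slot, perfect squares: 3², 4², 5², …: 9, 16, 25, 36, 49 → 64.
Third slot: alternating steps +4, +1, +4, +1, …, so 7, 11, 12, 16, 17 → 21.
Putting it together: (26, 64, 21).

(26, 64, 21)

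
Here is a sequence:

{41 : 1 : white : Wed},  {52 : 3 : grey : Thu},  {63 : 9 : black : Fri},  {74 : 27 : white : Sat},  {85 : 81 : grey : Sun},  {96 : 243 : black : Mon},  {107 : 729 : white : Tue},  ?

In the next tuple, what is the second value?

2187

Second value goes 1, 3, 9, 27, 81, 243, 729 → 2187 (×3 each step).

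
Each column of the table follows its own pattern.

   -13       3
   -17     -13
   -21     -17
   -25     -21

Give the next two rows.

First component: −4 each step; -13, -17, -21, -25 → -29 → -33.
Second component: always the previous value of the first component; 3, -13, -17, -21 → -25 → -29.
So the next two rows are -29  -25 and -33  -29.

-29  -25; -33  -29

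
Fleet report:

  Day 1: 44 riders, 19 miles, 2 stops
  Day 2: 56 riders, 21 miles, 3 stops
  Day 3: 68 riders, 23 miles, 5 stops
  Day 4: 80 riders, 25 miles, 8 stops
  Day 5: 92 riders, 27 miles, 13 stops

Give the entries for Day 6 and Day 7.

Riders: +12 each step; 44, 56, 68, 80, 92 → 104 → 116.
Miles: 19, 21, 23, 25, 27 → 29 → 31 (+2 each step).
Stops: 2, 3, 5, 8, 13 → 21 → 34 (each term is the sum of the two before it).
So the next two lines are 104 riders, 29 miles, 21 stops and 116 riders, 31 miles, 34 stops.

104 riders, 29 miles, 21 stops; 116 riders, 31 miles, 34 stops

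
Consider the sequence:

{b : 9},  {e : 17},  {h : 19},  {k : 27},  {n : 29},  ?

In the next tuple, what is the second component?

Letter goes b, e, h, k, n → q (letters move forward 3 places in the alphabet).
For the second component, alternating steps +8, +2, +8, +2, …: 9, 17, 19, 27, 29 → 37.

37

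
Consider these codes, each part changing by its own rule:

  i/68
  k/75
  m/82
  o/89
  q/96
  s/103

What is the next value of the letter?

u

Letter: i, k, m, o, q, s → u (letters move forward 2 places in the alphabet).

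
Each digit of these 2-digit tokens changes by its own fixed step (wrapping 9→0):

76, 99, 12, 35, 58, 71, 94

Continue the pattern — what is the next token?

17

First digit — +2 each step, mod 10: 7, 9, 1, 3, 5, 7, 9 → 1.
Second digit: +3 each step, mod 10; 6, 9, 2, 5, 8, 1, 4 → 7.
So the next token is 17.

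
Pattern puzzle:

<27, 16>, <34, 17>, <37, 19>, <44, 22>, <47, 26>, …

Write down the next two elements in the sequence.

<54, 31>, <57, 37>

First slot: alternating steps +7, +3, +7, +3, …; 27, 34, 37, 44, 47 → 54 → 57.
Second slot: differences are 1, 2, 3, … (increasing by 1 each time), so 16, 17, 19, 22, 26 → 31 → 37.
So the next two elements are <54, 31> and <57, 37>.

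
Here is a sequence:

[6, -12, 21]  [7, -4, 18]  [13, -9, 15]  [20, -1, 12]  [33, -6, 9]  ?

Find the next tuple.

[53, 2, 6]

For the first part, each term is the sum of the two before it: 6, 7, 13, 20, 33 → 53.
For the second part, alternating steps +8, −5, +8, −5, …: -12, -4, -9, -1, -6 → 2.
Third part: −3 each step, so 21, 18, 15, 12, 9 → 6.
Combining the parts gives [53, 2, 6].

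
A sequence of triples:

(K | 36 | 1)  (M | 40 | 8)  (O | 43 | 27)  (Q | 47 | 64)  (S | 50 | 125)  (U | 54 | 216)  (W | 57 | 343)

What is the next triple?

Letter — letters move forward 2 places in the alphabet: K, M, O, Q, S, U, W → Y.
Second slot: alternating steps +4, +3, +4, +3, …; 36, 40, 43, 47, 50, 54, 57 → 61.
Third slot: perfect cubes: 1³, 2³, 3³, …, so 1, 8, 27, 64, 125, 216, 343 → 512.
Combining the parts gives (Y | 61 | 512).

(Y | 61 | 512)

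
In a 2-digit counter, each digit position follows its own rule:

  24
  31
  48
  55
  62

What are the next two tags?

First digit — +1 each step, mod 10: 2, 3, 4, 5, 6 → 7 → 8.
For the second digit, −3 each step, mod 10: 4, 1, 8, 5, 2 → 9 → 6.
Putting the parts together: 79 and then 86.

79, 86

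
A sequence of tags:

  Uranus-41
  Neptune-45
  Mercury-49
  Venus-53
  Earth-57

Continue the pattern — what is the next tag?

Mars-61

Planet goes Uranus, Neptune, Mercury, Venus, Earth → Mars (runs through the planets Mercury→Neptune).
Second component: +4 each step, so 41, 45, 49, 53, 57 → 61.
So the next tag is Mars-61.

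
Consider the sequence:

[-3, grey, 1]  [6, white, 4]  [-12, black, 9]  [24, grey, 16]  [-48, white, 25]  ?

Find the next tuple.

First component goes -3, 6, -12, 24, -48 → 96 (×(-2) each step).
Shade: repeats grey → white → black, so grey, white, black, grey, white → black.
Third component: perfect squares: 1², 2², 3², …; 1, 4, 9, 16, 25 → 36.
Putting it together: [96, black, 36].

[96, black, 36]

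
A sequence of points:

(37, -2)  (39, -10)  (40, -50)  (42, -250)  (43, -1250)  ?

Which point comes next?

(45, -6250)

For the first part, alternating steps +2, +1, +2, +1, …: 37, 39, 40, 42, 43 → 45.
For the second part, ×5 each step: -2, -10, -50, -250, -1250 → -6250.
Combining the parts gives (45, -6250).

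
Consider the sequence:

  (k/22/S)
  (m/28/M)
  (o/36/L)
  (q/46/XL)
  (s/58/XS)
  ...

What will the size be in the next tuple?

Size: runs through clothing sizes XS→XL; S, M, L, XL, XS → S.

S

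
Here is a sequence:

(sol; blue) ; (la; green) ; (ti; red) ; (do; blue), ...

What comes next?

For the note, runs through the solfège scale do→ti: sol, la, ti, do → re.
Colour: repeats blue → green → red; blue, green, red, blue → green.
Putting it together: (re; green).

(re; green)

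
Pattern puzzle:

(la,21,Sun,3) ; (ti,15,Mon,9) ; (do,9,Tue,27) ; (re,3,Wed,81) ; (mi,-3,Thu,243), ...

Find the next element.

(fa,-9,Fri,729)

Note goes la, ti, do, re, mi → fa (runs through the solfège scale do→ti).
For the second component, −6 each step: 21, 15, 9, 3, -3 → -9.
Day goes Sun, Mon, Tue, Wed, Thu → Fri (runs through the weekdays Mon→Sun).
For the fourth component, ×3 each step: 3, 9, 27, 81, 243 → 729.
So the next element is (fa,-9,Fri,729).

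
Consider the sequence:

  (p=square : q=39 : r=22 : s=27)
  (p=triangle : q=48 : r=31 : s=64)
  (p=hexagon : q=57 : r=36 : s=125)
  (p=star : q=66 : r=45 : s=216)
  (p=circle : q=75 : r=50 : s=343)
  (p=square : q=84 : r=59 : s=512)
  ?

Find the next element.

P: repeats square → triangle → hexagon → star → circle; square, triangle, hexagon, star, circle, square → triangle.
Q: +9 each step; 39, 48, 57, 66, 75, 84 → 93.
R goes 22, 31, 36, 45, 50, 59 → 64 (alternating steps +9, +5, +9, +5, …).
S: 27, 64, 125, 216, 343, 512 → 729 (perfect cubes: 3³, 4³, 5³, …).
So the next element is (p=triangle : q=93 : r=64 : s=729).

(p=triangle : q=93 : r=64 : s=729)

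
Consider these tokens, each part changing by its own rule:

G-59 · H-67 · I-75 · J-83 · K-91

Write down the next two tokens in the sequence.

For the letter, letters move forward 1 place in the alphabet: G, H, I, J, K → L → M.
Second component — +8 each step: 59, 67, 75, 83, 91 → 99 → 107.
Putting the parts together: L-99 and then M-107.

L-99 then M-107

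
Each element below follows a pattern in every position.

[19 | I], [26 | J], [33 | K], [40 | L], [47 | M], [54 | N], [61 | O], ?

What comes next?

First component: +7 each step, so 19, 26, 33, 40, 47, 54, 61 → 68.
Letter goes I, J, K, L, M, N, O → P (letters move forward 1 place in the alphabet).
Putting it together: [68 | P].

[68 | P]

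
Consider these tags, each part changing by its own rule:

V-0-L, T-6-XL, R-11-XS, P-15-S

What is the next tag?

For the letter, letters move back 2 places in the alphabet: V, T, R, P → N.
Second component goes 0, 6, 11, 15 → 18 (differences are 6, 5, 4, … (decreasing by 1 each time)).
Size: L, XL, XS, S → M (runs through clothing sizes XS→XL).
So the next tag is N-18-M.

N-18-M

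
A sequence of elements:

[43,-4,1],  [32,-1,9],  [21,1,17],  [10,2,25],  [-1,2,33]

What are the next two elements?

[-12,1,41], [-23,-1,49]

For the first component, −11 each step: 43, 32, 21, 10, -1 → -12 → -23.
Second component — differences are 3, 2, 1, … (decreasing by 1 each time): -4, -1, 1, 2, 2 → 1 → -1.
For the third component, +8 each step: 1, 9, 17, 25, 33 → 41 → 49.
So the next two elements are [-12,1,41] and [-23,-1,49].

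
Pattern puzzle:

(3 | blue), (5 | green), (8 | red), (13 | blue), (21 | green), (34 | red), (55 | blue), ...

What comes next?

First component: each term is the sum of the two before it, so 3, 5, 8, 13, 21, 34, 55 → 89.
Colour — repeats blue → green → red: blue, green, red, blue, green, red, blue → green.
Combining the parts gives (89 | green).

(89 | green)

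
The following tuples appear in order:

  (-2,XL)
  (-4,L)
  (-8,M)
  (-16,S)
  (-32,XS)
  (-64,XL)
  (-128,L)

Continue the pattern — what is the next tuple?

(-256,M)

For the first part, ×2 each step: -2, -4, -8, -16, -32, -64, -128 → -256.
For the size, repeats XL → L → M → S → XS: XL, L, M, S, XS, XL, L → M.
Combining the parts gives (-256,M).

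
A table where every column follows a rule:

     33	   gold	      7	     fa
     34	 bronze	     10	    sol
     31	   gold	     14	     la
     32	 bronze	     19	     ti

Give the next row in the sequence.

First component: 33, 34, 31, 32 → 29 (alternating steps +1, −3, +1, −3, …).
Rank: gold, bronze, gold, bronze → gold (alternates gold ↔ bronze).
Third component: differences are 3, 4, 5, … (increasing by 1 each time); 7, 10, 14, 19 → 25.
For the note, runs through the solfège scale do→ti: fa, sol, la, ti → do.
Putting it together: 29  gold  25  do.

29  gold  25  do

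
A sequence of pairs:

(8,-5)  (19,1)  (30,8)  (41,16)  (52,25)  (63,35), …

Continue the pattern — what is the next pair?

First coordinate goes 8, 19, 30, 41, 52, 63 → 74 (+11 each step).
Second coordinate: differences are 6, 7, 8, … (increasing by 1 each time), so -5, 1, 8, 16, 25, 35 → 46.
So the next pair is (74,46).

(74,46)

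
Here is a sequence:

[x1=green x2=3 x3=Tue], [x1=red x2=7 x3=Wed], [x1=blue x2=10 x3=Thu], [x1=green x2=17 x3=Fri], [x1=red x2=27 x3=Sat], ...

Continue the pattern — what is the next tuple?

[x1=blue x2=44 x3=Sun]

X1 — repeats green → red → blue: green, red, blue, green, red → blue.
X2: each term is the sum of the two before it; 3, 7, 10, 17, 27 → 44.
For the x3, runs through the weekdays Mon→Sun: Tue, Wed, Thu, Fri, Sat → Sun.
So the next tuple is [x1=blue x2=44 x3=Sun].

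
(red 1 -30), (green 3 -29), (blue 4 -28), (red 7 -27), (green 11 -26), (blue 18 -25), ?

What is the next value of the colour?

For the colour, repeats red → green → blue: red, green, blue, red, green, blue → red.
Second slot — each term is the sum of the two before it: 1, 3, 4, 7, 11, 18 → 29.
Third slot: -30, -29, -28, -27, -26, -25 → -24 (+1 each step).

red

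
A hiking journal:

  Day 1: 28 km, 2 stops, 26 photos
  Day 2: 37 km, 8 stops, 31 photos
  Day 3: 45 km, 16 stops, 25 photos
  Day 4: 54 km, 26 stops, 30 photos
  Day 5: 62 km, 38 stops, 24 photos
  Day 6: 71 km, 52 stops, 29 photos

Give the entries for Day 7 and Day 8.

Km — alternating steps +9, +8, +9, +8, …: 28, 37, 45, 54, 62, 71 → 79 → 88.
Stops: differences are 6, 8, 10, … (increasing by 2 each time); 2, 8, 16, 26, 38, 52 → 68 → 86.
Photos: alternating steps +5, −6, +5, −6, …; 26, 31, 25, 30, 24, 29 → 23 → 28.
So the next two rows are 79 km, 68 stops, 23 photos and 88 km, 86 stops, 28 photos.

79 km, 68 stops, 23 photos; 88 km, 86 stops, 28 photos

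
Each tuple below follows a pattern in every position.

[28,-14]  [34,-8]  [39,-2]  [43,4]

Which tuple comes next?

[46,10]

First component: differences are 6, 5, 4, … (decreasing by 1 each time), so 28, 34, 39, 43 → 46.
Second component goes -14, -8, -2, 4 → 10 (+6 each step).
So the next tuple is [46,10].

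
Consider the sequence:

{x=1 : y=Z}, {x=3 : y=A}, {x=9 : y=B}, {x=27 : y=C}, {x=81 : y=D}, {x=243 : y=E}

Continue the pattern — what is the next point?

X: ×3 each step, so 1, 3, 9, 27, 81, 243 → 729.
Y: Z, A, B, C, D, E → F (letters move forward 1 place in the alphabet, wrapping Z→A).
Combining the parts gives {x=729 : y=F}.

{x=729 : y=F}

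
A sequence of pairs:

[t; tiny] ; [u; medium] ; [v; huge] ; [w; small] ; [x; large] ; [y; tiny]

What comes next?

Letter — letters move forward 1 place in the alphabet: t, u, v, w, x, y → z.
Size goes tiny, medium, huge, small, large, tiny → medium (repeats tiny → medium → huge → small → large).
Putting it together: [z; medium].

[z; medium]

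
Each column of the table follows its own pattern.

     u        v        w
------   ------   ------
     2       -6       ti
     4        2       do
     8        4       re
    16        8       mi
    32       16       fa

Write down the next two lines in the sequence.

Column u: 2, 4, 8, 16, 32 → 64 → 128 (×2 each step).
For the column v, always the previous value of the column u: -6, 2, 4, 8, 16 → 32 → 64.
Column w — runs through the solfège scale do→ti: ti, do, re, mi, fa → sol → la.
Putting the parts together: 64  32  sol and then 128  64  la.

64  32  sol; 128  64  la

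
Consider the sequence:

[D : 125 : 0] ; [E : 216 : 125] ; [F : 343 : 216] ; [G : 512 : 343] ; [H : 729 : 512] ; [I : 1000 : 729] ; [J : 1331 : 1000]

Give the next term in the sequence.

[K : 1728 : 1331]

Letter: letters move forward 1 place in the alphabet; D, E, F, G, H, I, J → K.
Second value: perfect cubes: 5³, 6³, 7³, …; 125, 216, 343, 512, 729, 1000, 1331 → 1728.
Third value — always the previous value of the second value: 0, 125, 216, 343, 512, 729, 1000 → 1331.
Putting it together: [K : 1728 : 1331].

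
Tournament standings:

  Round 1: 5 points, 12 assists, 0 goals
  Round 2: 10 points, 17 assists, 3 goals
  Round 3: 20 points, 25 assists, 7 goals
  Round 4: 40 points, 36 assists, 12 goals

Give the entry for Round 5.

80 points, 50 assists, 18 goals

Points: ×2 each step, so 5, 10, 20, 40 → 80.
Assists: differences are 5, 8, 11, … (increasing by 3 each time), so 12, 17, 25, 36 → 50.
Goals: 0, 3, 7, 12 → 18 (differences are 3, 4, 5, … (increasing by 1 each time)).
Combining the parts gives 80 points, 50 assists, 18 goals.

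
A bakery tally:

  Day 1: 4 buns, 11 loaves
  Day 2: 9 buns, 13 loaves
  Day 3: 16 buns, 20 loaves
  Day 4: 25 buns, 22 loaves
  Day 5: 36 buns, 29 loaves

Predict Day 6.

Buns: perfect squares: 2², 3², 4², …; 4, 9, 16, 25, 36 → 49.
Loaves: 11, 13, 20, 22, 29 → 31 (alternating steps +2, +7, +2, +7, …).
So the next line is 49 buns, 31 loaves.

49 buns, 31 loaves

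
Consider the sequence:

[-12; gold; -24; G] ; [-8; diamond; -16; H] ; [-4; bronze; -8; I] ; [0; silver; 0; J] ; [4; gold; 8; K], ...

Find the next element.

[8; diamond; 16; L]

First part: +4 each step; -12, -8, -4, 0, 4 → 8.
Rank: repeats gold → diamond → bronze → silver; gold, diamond, bronze, silver, gold → diamond.
Third part: always 2 × the first part; -24, -16, -8, 0, 8 → 16.
For the letter, letters move forward 1 place in the alphabet: G, H, I, J, K → L.
Putting it together: [8; diamond; 16; L].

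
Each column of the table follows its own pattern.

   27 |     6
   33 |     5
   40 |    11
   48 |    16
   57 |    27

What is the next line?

First component: 27, 33, 40, 48, 57 → 67 (differences are 6, 7, 8, … (increasing by 1 each time)).
Second component goes 6, 5, 11, 16, 27 → 43 (each term is the sum of the two before it).
Combining the parts gives 67  43.

67  43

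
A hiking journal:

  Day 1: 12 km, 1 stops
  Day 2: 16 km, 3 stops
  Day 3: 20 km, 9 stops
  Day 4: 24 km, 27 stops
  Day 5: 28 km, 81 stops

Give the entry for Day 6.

32 km, 243 stops

Km: 12, 16, 20, 24, 28 → 32 (+4 each step).
For the stops, ×3 each step: 1, 3, 9, 27, 81 → 243.
Combining the parts gives 32 km, 243 stops.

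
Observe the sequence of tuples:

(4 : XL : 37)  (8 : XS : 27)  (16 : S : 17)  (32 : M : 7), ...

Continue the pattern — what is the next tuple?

(64 : L : -3)

First slot: 4, 8, 16, 32 → 64 (×2 each step).
Size: runs through clothing sizes XS→XL, so XL, XS, S, M → L.
Third slot: 37, 27, 17, 7 → -3 (−10 each step).
Combining the parts gives (64 : L : -3).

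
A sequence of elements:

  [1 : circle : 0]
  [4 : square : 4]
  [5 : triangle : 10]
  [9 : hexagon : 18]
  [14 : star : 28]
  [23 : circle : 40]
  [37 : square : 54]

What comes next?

[60 : triangle : 70]

First coordinate — each term is the sum of the two before it: 1, 4, 5, 9, 14, 23, 37 → 60.
Shape goes circle, square, triangle, hexagon, star, circle, square → triangle (repeats circle → square → triangle → hexagon → star).
Third coordinate — differences are 4, 6, 8, … (increasing by 2 each time): 0, 4, 10, 18, 28, 40, 54 → 70.
Combining the parts gives [60 : triangle : 70].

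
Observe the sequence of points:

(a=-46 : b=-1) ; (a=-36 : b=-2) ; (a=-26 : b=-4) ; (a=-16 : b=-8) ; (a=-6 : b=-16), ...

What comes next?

A goes -46, -36, -26, -16, -6 → 4 (+10 each step).
B: ×2 each step, so -1, -2, -4, -8, -16 → -32.
Putting it together: (a=4 : b=-32).

(a=4 : b=-32)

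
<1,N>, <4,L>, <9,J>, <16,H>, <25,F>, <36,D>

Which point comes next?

<49,B>

First coordinate — perfect squares: 1², 2², 3², …: 1, 4, 9, 16, 25, 36 → 49.
Letter: letters move back 2 places in the alphabet, so N, L, J, H, F, D → B.
Putting it together: <49,B>.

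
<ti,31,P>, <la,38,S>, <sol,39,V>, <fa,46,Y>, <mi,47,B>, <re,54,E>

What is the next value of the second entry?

55

Second entry: alternating steps +7, +1, +7, +1, …; 31, 38, 39, 46, 47, 54 → 55.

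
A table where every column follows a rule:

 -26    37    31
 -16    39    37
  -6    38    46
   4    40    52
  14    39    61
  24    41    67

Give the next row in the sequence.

First component — +10 each step: -26, -16, -6, 4, 14, 24 → 34.
Second component: 37, 39, 38, 40, 39, 41 → 40 (alternating steps +2, −1, +2, −1, …).
Third component: alternating steps +6, +9, +6, +9, …; 31, 37, 46, 52, 61, 67 → 76.
Combining the parts gives 34  40  76.

34  40  76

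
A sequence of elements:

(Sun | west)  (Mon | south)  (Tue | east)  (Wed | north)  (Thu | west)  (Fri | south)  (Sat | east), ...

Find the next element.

Day goes Sun, Mon, Tue, Wed, Thu, Fri, Sat → Sun (runs through the weekdays Mon→Sun).
Direction: west, south, east, north, west, south, east → north (repeats west → south → east → north).
Combining the parts gives (Sun | north).

(Sun | north)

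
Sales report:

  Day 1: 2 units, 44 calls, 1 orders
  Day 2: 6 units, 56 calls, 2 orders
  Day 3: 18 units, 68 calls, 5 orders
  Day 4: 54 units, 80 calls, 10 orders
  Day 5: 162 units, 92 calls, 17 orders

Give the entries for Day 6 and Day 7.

Units: 2, 6, 18, 54, 162 → 486 → 1458 (×3 each step).
Calls: 44, 56, 68, 80, 92 → 104 → 116 (+12 each step).
For the orders, differences are 1, 3, 5, … (increasing by 2 each time): 1, 2, 5, 10, 17 → 26 → 37.
So the next two lines are 486 units, 104 calls, 26 orders and 1458 units, 116 calls, 37 orders.

486 units, 104 calls, 26 orders; 1458 units, 116 calls, 37 orders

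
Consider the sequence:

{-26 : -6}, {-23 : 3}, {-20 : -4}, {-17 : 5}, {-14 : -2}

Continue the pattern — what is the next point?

{-11 : 7}

First slot — +3 each step: -26, -23, -20, -17, -14 → -11.
Second slot goes -6, 3, -4, 5, -2 → 7 (alternating steps +9, −7, +9, −7, …).
So the next point is {-11 : 7}.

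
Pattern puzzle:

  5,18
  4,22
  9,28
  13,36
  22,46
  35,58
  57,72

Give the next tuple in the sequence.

First part goes 5, 4, 9, 13, 22, 35, 57 → 92 (each term is the sum of the two before it).
Second part: differences are 4, 6, 8, … (increasing by 2 each time); 18, 22, 28, 36, 46, 58, 72 → 88.
Putting it together: 92,88.

92,88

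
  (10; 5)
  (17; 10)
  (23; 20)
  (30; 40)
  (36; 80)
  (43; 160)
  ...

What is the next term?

(49; 320)

First entry: alternating steps +7, +6, +7, +6, …, so 10, 17, 23, 30, 36, 43 → 49.
Second entry goes 5, 10, 20, 40, 80, 160 → 320 (×2 each step).
So the next term is (49; 320).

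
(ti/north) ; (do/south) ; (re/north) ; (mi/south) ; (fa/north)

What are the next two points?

Note: runs through the solfège scale do→ti, so ti, do, re, mi, fa → sol → la.
Direction — alternates north ↔ south: north, south, north, south, north → south → north.
Putting the parts together: (sol/south) and then (la/north).

(sol/south), (la/north)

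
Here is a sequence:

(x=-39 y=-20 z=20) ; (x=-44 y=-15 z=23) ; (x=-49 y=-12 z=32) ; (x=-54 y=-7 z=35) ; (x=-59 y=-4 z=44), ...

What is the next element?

(x=-64 y=1 z=47)

X: −5 each step, so -39, -44, -49, -54, -59 → -64.
For the y, alternating steps +5, +3, +5, +3, …: -20, -15, -12, -7, -4 → 1.
Z goes 20, 23, 32, 35, 44 → 47 (alternating steps +3, +9, +3, +9, …).
Putting it together: (x=-64 y=1 z=47).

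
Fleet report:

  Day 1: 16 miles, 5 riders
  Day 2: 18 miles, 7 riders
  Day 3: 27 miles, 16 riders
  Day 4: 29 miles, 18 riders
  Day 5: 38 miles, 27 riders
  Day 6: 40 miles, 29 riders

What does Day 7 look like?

Miles: 16, 18, 27, 29, 38, 40 → 49 (alternating steps +2, +9, +2, +9, …).
Riders: always 11 less than the miles, so 5, 7, 16, 18, 27, 29 → 38.
Combining the parts gives 49 miles, 38 riders.

49 miles, 38 riders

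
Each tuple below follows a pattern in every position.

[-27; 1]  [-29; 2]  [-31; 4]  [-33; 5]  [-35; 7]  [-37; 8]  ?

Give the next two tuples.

[-39; 10], [-41; 11]

First entry: −2 each step, so -27, -29, -31, -33, -35, -37 → -39 → -41.
Second entry: 1, 2, 4, 5, 7, 8 → 10 → 11 (alternating steps +1, +2, +1, +2, …).
Putting the parts together: [-39; 10] and then [-41; 11].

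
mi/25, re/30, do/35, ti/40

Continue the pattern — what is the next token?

Note goes mi, re, do, ti → la (runs backward through the solfège scale do→ti).
Second component — +5 each step: 25, 30, 35, 40 → 45.
So the next token is la/45.

la/45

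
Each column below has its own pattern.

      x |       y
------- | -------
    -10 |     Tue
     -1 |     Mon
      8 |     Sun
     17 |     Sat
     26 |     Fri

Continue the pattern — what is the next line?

35  Thu

Column x — +9 each step: -10, -1, 8, 17, 26 → 35.
Column y: runs backward through the weekdays Mon→Sun; Tue, Mon, Sun, Sat, Fri → Thu.
So the next line is 35  Thu.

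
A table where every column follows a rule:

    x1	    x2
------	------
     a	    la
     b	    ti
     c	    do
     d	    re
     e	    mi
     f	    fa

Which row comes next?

g  sol

Column x1: letters move forward 1 place in the alphabet; a, b, c, d, e, f → g.
Column x2 — runs through the solfège scale do→ti: la, ti, do, re, mi, fa → sol.
Combining the parts gives g  sol.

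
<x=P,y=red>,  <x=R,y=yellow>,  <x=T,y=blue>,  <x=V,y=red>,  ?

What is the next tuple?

X goes P, R, T, V → X (letters move forward 2 places in the alphabet).
Y: repeats red → yellow → blue; red, yellow, blue, red → yellow.
So the next tuple is <x=X,y=yellow>.

<x=X,y=yellow>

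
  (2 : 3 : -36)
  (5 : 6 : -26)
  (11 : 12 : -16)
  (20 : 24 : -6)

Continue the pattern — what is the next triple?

First coordinate: 2, 5, 11, 20 → 32 (differences are 3, 6, 9, … (increasing by 3 each time)).
For the second coordinate, ×2 each step: 3, 6, 12, 24 → 48.
Third coordinate: -36, -26, -16, -6 → 4 (+10 each step).
So the next triple is (32 : 48 : 4).

(32 : 48 : 4)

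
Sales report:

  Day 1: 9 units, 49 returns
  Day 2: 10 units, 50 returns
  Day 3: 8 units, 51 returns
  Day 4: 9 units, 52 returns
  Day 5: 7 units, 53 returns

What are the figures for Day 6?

Units goes 9, 10, 8, 9, 7 → 8 (alternating steps +1, −2, +1, −2, …).
Returns: +1 each step, so 49, 50, 51, 52, 53 → 54.
So the next line is 8 units, 54 returns.

8 units, 54 returns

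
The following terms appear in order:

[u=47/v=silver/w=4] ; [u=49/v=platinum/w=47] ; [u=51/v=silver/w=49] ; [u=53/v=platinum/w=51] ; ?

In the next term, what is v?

V: silver, platinum, silver, platinum → silver (alternates silver ↔ platinum).

silver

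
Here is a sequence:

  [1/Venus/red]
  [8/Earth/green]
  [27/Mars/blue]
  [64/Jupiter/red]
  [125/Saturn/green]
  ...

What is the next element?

[216/Uranus/blue]

First entry — perfect cubes: 1³, 2³, 3³, …: 1, 8, 27, 64, 125 → 216.
Planet: Venus, Earth, Mars, Jupiter, Saturn → Uranus (runs through the planets Mercury→Neptune).
Colour: repeats red → green → blue; red, green, blue, red, green → blue.
Putting it together: [216/Uranus/blue].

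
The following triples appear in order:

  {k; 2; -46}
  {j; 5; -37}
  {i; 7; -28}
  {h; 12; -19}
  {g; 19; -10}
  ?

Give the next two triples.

{f; 31; -1}, {e; 50; 8}

For the letter, letters move back 1 place in the alphabet: k, j, i, h, g → f → e.
Second value: 2, 5, 7, 12, 19 → 31 → 50 (each term is the sum of the two before it).
Third value: +9 each step, so -46, -37, -28, -19, -10 → -1 → 8.
Putting the parts together: {f; 31; -1} and then {e; 50; 8}.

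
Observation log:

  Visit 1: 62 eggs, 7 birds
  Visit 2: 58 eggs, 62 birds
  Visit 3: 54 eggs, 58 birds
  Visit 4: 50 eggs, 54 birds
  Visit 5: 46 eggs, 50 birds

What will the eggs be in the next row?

42

Eggs — −4 each step: 62, 58, 54, 50, 46 → 42.
Birds: always the previous value of the eggs; 7, 62, 58, 54, 50 → 46.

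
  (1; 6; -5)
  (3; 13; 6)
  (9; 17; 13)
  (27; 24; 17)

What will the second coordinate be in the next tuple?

28

Second coordinate — alternating steps +7, +4, +7, +4, …: 6, 13, 17, 24 → 28.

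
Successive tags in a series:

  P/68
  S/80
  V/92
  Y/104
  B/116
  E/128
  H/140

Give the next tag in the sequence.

K/152

Letter: letters move forward 3 places in the alphabet, wrapping Z→A, so P, S, V, Y, B, E, H → K.
For the second component, +12 each step: 68, 80, 92, 104, 116, 128, 140 → 152.
Combining the parts gives K/152.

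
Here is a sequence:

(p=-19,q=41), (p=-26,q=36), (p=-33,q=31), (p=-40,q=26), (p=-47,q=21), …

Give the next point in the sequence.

(p=-54,q=16)

P: −7 each step; -19, -26, -33, -40, -47 → -54.
For the q, −5 each step: 41, 36, 31, 26, 21 → 16.
Combining the parts gives (p=-54,q=16).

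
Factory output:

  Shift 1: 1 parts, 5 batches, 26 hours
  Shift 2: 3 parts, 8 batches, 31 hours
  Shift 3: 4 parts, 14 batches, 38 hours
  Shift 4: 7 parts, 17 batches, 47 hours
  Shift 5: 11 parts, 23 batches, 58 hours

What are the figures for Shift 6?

18 parts, 26 batches, 71 hours

Parts: 1, 3, 4, 7, 11 → 18 (each term is the sum of the two before it).
For the batches, alternating steps +3, +6, +3, +6, …: 5, 8, 14, 17, 23 → 26.
Hours: differences are 5, 7, 9, … (increasing by 2 each time), so 26, 31, 38, 47, 58 → 71.
Putting it together: 18 parts, 26 batches, 71 hours.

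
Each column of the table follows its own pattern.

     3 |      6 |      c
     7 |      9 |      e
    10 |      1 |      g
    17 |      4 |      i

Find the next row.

27  -4  k

For the first component, each term is the sum of the two before it: 3, 7, 10, 17 → 27.
Second component goes 6, 9, 1, 4 → -4 (alternating steps +3, −8, +3, −8, …).
For the letter, letters move forward 2 places in the alphabet: c, e, g, i → k.
So the next row is 27  -4  k.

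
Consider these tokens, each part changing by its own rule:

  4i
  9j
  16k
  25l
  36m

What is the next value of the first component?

First component: perfect squares: 2², 3², 4², …; 4, 9, 16, 25, 36 → 49.

49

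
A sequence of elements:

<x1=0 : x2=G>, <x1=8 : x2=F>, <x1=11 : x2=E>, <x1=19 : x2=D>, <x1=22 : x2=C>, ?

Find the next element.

<x1=30 : x2=B>

For the x1, alternating steps +8, +3, +8, +3, …: 0, 8, 11, 19, 22 → 30.
For the x2, letters move back 1 place in the alphabet: G, F, E, D, C → B.
So the next element is <x1=30 : x2=B>.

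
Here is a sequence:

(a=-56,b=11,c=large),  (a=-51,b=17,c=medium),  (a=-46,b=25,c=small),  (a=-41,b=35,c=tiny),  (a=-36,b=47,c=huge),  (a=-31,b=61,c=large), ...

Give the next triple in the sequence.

(a=-26,b=77,c=medium)

A goes -56, -51, -46, -41, -36, -31 → -26 (+5 each step).
For the b, differences are 6, 8, 10, … (increasing by 2 each time): 11, 17, 25, 35, 47, 61 → 77.
C — repeats large → medium → small → tiny → huge: large, medium, small, tiny, huge, large → medium.
Putting it together: (a=-26,b=77,c=medium).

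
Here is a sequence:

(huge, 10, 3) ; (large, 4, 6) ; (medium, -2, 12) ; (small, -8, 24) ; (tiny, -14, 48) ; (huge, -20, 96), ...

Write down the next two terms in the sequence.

(large, -26, 192), (medium, -32, 384)

Size: repeats huge → large → medium → small → tiny; huge, large, medium, small, tiny, huge → large → medium.
Second coordinate goes 10, 4, -2, -8, -14, -20 → -26 → -32 (−6 each step).
For the third coordinate, ×2 each step: 3, 6, 12, 24, 48, 96 → 192 → 384.
Putting the parts together: (large, -26, 192) and then (medium, -32, 384).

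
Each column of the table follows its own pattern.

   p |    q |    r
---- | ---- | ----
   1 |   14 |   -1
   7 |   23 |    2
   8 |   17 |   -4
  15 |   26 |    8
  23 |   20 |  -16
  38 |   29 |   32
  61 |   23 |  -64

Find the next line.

Column p: each term is the sum of the two before it, so 1, 7, 8, 15, 23, 38, 61 → 99.
Column q: alternating steps +9, −6, +9, −6, …; 14, 23, 17, 26, 20, 29, 23 → 32.
Column r: -1, 2, -4, 8, -16, 32, -64 → 128 (×(-2) each step).
Combining the parts gives 99  32  128.

99  32  128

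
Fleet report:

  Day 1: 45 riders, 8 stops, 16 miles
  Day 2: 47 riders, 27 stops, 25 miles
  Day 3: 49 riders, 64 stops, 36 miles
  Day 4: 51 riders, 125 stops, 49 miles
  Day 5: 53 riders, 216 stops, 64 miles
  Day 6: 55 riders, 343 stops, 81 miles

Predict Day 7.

57 riders, 512 stops, 100 miles

Riders: +2 each step, so 45, 47, 49, 51, 53, 55 → 57.
Stops goes 8, 27, 64, 125, 216, 343 → 512 (perfect cubes: 2³, 3³, 4³, …).
Miles — perfect squares: 4², 5², 6², …: 16, 25, 36, 49, 64, 81 → 100.
Putting it together: 57 riders, 512 stops, 100 miles.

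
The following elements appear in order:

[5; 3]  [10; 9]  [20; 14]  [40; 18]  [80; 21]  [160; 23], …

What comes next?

For the first value, ×2 each step: 5, 10, 20, 40, 80, 160 → 320.
Second value: differences are 6, 5, 4, … (decreasing by 1 each time), so 3, 9, 14, 18, 21, 23 → 24.
Putting it together: [320; 24].

[320; 24]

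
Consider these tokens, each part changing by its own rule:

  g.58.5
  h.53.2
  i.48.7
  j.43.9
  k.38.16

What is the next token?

l.33.25

Letter goes g, h, i, j, k → l (letters move forward 1 place in the alphabet).
Second component: −5 each step; 58, 53, 48, 43, 38 → 33.
Third component — each term is the sum of the two before it: 5, 2, 7, 9, 16 → 25.
Combining the parts gives l.33.25.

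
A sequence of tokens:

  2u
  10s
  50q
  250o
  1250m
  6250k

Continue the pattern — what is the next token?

31250i

First component: ×5 each step; 2, 10, 50, 250, 1250, 6250 → 31250.
For the letter, letters move back 2 places in the alphabet: u, s, q, o, m, k → i.
So the next token is 31250i.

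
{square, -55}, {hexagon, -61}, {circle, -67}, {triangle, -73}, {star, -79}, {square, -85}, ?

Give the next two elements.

Shape goes square, hexagon, circle, triangle, star, square → hexagon → circle (repeats square → hexagon → circle → triangle → star).
Second coordinate: −6 each step; -55, -61, -67, -73, -79, -85 → -91 → -97.
Putting the parts together: {hexagon, -91} and then {circle, -97}.

{hexagon, -91}, {circle, -97}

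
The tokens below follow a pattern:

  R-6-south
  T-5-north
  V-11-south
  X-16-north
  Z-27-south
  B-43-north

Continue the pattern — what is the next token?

D-70-south

Letter: letters move forward 2 places in the alphabet, wrapping Z→A; R, T, V, X, Z, B → D.
Second component: each term is the sum of the two before it, so 6, 5, 11, 16, 27, 43 → 70.
Direction: alternates south ↔ north; south, north, south, north, south, north → south.
Combining the parts gives D-70-south.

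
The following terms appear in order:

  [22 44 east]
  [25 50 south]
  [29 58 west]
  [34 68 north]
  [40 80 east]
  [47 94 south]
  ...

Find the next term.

First coordinate: 22, 25, 29, 34, 40, 47 → 55 (differences are 3, 4, 5, … (increasing by 1 each time)).
Second coordinate: 44, 50, 58, 68, 80, 94 → 110 (always 2 × the first coordinate).
Direction: repeats east → south → west → north, so east, south, west, north, east, south → west.
Combining the parts gives [55 110 west].

[55 110 west]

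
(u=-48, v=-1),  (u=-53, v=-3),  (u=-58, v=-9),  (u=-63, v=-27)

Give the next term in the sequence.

(u=-68, v=-81)

U goes -48, -53, -58, -63 → -68 (−5 each step).
V: -1, -3, -9, -27 → -81 (×3 each step).
Putting it together: (u=-68, v=-81).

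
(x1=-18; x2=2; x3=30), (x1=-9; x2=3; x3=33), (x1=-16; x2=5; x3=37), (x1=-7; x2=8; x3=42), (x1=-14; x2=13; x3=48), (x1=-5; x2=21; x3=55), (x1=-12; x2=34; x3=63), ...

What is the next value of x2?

55

X1: alternating steps +9, −7, +9, −7, …, so -18, -9, -16, -7, -14, -5, -12 → -3.
X2: 2, 3, 5, 8, 13, 21, 34 → 55 (each term is the sum of the two before it).
X3: differences are 3, 4, 5, … (increasing by 1 each time), so 30, 33, 37, 42, 48, 55, 63 → 72.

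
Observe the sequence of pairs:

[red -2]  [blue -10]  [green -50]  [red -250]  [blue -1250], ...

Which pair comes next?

Colour goes red, blue, green, red, blue → green (repeats red → blue → green).
Second component goes -2, -10, -50, -250, -1250 → -6250 (×5 each step).
Combining the parts gives [green -6250].

[green -6250]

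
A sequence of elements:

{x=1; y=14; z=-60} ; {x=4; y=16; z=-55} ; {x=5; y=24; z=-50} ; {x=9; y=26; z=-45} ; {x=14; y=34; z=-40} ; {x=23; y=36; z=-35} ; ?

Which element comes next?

{x=37; y=44; z=-30}

X goes 1, 4, 5, 9, 14, 23 → 37 (each term is the sum of the two before it).
Y — alternating steps +2, +8, +2, +8, …: 14, 16, 24, 26, 34, 36 → 44.
For the z, +5 each step: -60, -55, -50, -45, -40, -35 → -30.
So the next element is {x=37; y=44; z=-30}.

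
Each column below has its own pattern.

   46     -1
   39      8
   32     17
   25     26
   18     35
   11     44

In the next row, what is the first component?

4

First component: −7 each step; 46, 39, 32, 25, 18, 11 → 4.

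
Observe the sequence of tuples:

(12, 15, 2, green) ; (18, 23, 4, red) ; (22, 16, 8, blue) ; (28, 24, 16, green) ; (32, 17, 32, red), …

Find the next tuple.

First part: 12, 18, 22, 28, 32 → 38 (alternating steps +6, +4, +6, +4, …).
Second part: alternating steps +8, −7, +8, −7, …; 15, 23, 16, 24, 17 → 25.
Third part: ×2 each step, so 2, 4, 8, 16, 32 → 64.
Colour: repeats green → red → blue; green, red, blue, green, red → blue.
Putting it together: (38, 25, 64, blue).

(38, 25, 64, blue)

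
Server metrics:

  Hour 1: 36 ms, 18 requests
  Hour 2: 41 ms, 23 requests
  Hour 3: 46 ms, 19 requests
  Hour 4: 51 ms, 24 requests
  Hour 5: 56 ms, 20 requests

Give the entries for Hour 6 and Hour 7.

61 ms, 25 requests; 66 ms, 21 requests

Ms: +5 each step; 36, 41, 46, 51, 56 → 61 → 66.
Requests goes 18, 23, 19, 24, 20 → 25 → 21 (alternating steps +5, −4, +5, −4, …).
So the next two rows are 61 ms, 25 requests and 66 ms, 21 requests.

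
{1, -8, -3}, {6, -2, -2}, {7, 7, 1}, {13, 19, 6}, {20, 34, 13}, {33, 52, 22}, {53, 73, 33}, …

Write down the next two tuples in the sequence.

For the first entry, each term is the sum of the two before it: 1, 6, 7, 13, 20, 33, 53 → 86 → 139.
Second entry — differences are 6, 9, 12, … (increasing by 3 each time): -8, -2, 7, 19, 34, 52, 73 → 97 → 124.
Third entry: differences are 1, 3, 5, … (increasing by 2 each time); -3, -2, 1, 6, 13, 22, 33 → 46 → 61.
Putting the parts together: {86, 97, 46} and then {139, 124, 61}.

{86, 97, 46}, {139, 124, 61}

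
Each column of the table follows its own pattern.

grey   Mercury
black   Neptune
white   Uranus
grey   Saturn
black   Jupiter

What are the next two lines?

Shade: repeats grey → black → white, so grey, black, white, grey, black → white → grey.
Planet: Mercury, Neptune, Uranus, Saturn, Jupiter → Mars → Earth (runs backward through the planets Mercury→Neptune).
So the next two lines are white  Mars and grey  Earth.

white  Mars; grey  Earth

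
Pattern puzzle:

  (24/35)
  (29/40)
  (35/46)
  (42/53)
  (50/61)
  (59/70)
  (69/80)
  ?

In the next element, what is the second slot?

First slot — differences are 5, 6, 7, … (increasing by 1 each time): 24, 29, 35, 42, 50, 59, 69 → 80.
Second slot: always 11 more than the first slot; 35, 40, 46, 53, 61, 70, 80 → 91.

91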